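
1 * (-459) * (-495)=227205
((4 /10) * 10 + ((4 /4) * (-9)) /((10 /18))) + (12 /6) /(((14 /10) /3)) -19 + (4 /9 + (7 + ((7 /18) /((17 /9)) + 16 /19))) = -3748663 /203490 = -18.42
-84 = -84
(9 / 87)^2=9 / 841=0.01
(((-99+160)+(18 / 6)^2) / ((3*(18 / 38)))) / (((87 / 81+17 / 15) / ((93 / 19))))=16275 / 149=109.23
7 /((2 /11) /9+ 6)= 693 /596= 1.16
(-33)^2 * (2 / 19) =2178 / 19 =114.63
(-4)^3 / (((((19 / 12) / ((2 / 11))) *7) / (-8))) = 12288 / 1463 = 8.40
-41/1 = -41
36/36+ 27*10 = 271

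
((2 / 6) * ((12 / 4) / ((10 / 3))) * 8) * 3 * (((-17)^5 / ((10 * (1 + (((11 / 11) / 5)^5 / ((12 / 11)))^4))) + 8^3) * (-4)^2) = -161147386406249995682193408 / 9887695312500073205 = -16297770.24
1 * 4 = 4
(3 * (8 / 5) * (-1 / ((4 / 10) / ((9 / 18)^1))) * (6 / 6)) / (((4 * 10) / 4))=-3 / 5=-0.60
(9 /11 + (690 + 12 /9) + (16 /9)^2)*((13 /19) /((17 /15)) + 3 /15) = 558.83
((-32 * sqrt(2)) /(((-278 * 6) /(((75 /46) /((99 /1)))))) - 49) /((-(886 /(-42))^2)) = 21609 /196249 - 4900 * sqrt(2) /6901488583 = 0.11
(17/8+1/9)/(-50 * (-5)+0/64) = 161/18000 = 0.01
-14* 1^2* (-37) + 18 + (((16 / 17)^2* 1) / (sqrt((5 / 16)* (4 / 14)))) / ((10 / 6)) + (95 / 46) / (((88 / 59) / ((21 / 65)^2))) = 1536* sqrt(70) / 7225 + 1833914521 / 3420560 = 537.92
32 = 32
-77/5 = -15.40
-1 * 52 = -52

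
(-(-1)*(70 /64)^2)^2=1500625 /1048576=1.43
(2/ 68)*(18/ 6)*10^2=150/ 17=8.82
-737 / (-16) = 737 / 16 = 46.06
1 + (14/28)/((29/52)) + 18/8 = 481/116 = 4.15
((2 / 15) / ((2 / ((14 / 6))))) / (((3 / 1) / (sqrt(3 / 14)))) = sqrt(42) / 270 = 0.02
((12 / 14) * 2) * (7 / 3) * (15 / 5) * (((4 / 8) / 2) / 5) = 3 / 5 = 0.60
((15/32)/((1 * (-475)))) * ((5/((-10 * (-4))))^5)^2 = -3/3264175144960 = -0.00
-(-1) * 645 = 645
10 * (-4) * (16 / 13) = -640 / 13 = -49.23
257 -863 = -606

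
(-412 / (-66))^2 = 42436 / 1089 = 38.97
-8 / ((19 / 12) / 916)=-87936 / 19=-4628.21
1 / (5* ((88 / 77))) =7 / 40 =0.18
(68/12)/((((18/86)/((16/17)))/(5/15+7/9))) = 6880/243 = 28.31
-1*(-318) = 318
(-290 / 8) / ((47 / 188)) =-145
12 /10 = 6 /5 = 1.20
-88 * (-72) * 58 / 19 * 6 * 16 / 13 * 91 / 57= 82317312 / 361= 228025.80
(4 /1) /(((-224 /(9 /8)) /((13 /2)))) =-117 /896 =-0.13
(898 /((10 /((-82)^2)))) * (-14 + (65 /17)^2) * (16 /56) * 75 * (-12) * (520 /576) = -175634746300 /2023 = -86818955.17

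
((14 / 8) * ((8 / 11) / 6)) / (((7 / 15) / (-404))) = -2020 / 11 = -183.64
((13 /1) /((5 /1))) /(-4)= -13 /20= -0.65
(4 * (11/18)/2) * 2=22/9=2.44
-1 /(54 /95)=-95 /54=-1.76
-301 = -301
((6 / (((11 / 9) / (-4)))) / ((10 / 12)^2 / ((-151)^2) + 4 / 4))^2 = 31435494249931776 / 81531346539841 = 385.56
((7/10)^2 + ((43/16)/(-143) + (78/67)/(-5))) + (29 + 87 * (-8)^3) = -170598372469/3832400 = -44514.76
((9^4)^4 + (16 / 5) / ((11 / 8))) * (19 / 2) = 1936406097350176277 / 110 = 17603691794092511.61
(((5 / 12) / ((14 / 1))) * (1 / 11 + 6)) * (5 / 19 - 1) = -335 / 2508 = -0.13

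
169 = 169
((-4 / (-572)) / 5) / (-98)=-1 / 70070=-0.00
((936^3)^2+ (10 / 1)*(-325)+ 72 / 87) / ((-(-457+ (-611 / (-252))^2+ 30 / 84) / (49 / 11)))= 60680653869847621931260128 / 9131479313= 6645216157195889.60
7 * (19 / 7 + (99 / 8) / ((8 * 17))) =21365 / 1088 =19.64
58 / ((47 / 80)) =4640 / 47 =98.72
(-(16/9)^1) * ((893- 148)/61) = -11920/549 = -21.71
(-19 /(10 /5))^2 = 361 /4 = 90.25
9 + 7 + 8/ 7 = 120/ 7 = 17.14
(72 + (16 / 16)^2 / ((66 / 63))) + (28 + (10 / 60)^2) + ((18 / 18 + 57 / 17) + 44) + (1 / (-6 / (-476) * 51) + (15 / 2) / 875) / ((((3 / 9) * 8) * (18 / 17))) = 4238027933 / 28274400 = 149.89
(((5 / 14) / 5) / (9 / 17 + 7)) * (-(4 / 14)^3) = -17 / 76832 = -0.00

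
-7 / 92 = -0.08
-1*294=-294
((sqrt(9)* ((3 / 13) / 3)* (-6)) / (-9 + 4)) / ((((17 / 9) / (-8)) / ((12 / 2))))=-7776 / 1105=-7.04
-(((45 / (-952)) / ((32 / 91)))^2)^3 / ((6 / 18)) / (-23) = 120242071957921875 / 156264798458917601411072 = 0.00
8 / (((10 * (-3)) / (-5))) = 4 / 3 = 1.33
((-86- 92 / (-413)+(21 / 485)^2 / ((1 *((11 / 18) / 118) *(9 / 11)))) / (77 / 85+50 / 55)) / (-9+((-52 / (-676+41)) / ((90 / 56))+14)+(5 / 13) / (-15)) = -57587845952823615 / 6155141494063961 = -9.36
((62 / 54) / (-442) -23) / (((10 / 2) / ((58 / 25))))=-7960877 / 745875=-10.67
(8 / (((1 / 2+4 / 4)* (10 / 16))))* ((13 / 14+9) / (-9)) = -8896 / 945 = -9.41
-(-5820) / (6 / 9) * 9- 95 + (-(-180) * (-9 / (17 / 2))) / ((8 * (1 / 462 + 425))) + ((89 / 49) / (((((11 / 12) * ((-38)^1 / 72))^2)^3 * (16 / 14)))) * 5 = 79094.67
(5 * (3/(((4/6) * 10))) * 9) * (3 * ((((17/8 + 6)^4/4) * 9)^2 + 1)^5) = 2783336124560182207006248096145159716562495007908734048615214078735409126703073249443/5575186299632655785383929568162090376495104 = 499236433541884299470570100000000000000000.00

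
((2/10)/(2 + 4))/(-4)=-1/120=-0.01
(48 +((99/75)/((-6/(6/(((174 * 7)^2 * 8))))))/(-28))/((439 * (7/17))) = 2259703756987/8509889270400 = 0.27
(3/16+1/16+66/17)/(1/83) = 23323/68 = 342.99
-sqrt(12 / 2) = -sqrt(6) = -2.45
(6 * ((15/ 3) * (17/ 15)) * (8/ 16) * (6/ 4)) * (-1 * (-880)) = 22440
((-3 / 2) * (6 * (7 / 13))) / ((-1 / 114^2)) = 818748 / 13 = 62980.62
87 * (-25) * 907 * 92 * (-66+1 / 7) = 83667212700 / 7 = 11952458957.14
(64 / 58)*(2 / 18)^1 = 32 / 261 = 0.12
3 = 3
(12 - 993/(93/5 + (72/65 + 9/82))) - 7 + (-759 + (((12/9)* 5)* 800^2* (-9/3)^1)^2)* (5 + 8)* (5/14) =374961766398240729395/492926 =760685714282145.25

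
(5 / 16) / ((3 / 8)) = 5 / 6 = 0.83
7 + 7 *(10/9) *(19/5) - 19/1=158/9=17.56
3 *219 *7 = 4599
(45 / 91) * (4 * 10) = 1800 / 91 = 19.78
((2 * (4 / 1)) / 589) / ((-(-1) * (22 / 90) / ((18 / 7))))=6480 / 45353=0.14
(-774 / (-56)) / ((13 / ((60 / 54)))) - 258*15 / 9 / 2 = -38915 / 182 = -213.82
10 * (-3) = -30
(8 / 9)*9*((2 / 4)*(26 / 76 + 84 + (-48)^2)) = 181514 / 19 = 9553.37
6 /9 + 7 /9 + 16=157 /9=17.44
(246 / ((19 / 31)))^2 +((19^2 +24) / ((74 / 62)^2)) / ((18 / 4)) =161156.67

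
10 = 10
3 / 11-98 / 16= -515 / 88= -5.85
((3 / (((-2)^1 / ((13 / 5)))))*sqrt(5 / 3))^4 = 257049 / 400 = 642.62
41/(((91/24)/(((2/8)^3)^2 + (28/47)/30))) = 2380009/10949120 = 0.22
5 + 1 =6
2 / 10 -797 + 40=-3784 / 5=-756.80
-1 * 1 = -1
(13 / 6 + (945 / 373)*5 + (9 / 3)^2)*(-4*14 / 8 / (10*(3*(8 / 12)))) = -373387 / 44760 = -8.34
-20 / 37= -0.54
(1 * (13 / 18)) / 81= 13 / 1458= 0.01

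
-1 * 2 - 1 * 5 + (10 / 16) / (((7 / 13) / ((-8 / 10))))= -7.93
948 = 948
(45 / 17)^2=2025 / 289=7.01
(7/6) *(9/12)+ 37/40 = 1.80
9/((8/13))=117/8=14.62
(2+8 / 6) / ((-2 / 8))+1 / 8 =-317 / 24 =-13.21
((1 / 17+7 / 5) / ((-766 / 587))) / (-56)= 18197 / 911540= 0.02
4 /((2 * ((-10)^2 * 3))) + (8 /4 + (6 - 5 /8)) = 4429 /600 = 7.38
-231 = -231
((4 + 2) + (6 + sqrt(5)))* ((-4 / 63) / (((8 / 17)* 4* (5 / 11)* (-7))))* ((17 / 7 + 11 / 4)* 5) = 27115* sqrt(5) / 98784 + 27115 / 8232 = 3.91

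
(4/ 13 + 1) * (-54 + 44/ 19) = -16694/ 247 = -67.59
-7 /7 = -1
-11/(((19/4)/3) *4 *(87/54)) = -594/551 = -1.08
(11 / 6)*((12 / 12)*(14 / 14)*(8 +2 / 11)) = 15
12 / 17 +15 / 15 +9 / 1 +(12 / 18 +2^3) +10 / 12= 687 / 34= 20.21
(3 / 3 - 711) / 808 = -355 / 404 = -0.88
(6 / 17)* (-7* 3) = -7.41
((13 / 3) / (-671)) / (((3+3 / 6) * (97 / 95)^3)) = -22291750 / 12860475243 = -0.00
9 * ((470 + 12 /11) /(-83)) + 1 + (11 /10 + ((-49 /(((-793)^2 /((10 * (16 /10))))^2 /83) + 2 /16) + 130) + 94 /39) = 83.55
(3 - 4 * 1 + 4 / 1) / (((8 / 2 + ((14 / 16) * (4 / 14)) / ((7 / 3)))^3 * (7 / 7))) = 65856 / 1520875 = 0.04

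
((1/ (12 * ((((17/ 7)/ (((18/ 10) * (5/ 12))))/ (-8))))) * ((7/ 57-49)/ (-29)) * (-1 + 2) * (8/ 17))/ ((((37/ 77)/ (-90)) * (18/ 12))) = 120132320/ 5891843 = 20.39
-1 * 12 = -12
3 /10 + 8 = 83 /10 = 8.30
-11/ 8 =-1.38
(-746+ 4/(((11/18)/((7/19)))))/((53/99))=-1398690/1007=-1388.97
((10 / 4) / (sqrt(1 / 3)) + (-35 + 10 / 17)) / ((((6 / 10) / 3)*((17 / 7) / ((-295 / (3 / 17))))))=2013375 / 17 -51625*sqrt(3) / 6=103530.97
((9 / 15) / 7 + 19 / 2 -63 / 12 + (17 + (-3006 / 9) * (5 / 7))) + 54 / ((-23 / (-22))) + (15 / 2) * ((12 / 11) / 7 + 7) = -3964019 / 35420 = -111.91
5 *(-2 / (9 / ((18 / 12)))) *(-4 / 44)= 5 / 33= 0.15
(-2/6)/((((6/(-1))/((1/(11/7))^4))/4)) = 4802/131769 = 0.04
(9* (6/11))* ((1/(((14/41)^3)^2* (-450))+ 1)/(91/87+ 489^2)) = -355433203701/43076437431843200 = -0.00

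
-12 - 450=-462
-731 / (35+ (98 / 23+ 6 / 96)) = -269008 / 14471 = -18.59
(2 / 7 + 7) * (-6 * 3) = -918 / 7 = -131.14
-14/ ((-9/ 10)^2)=-1400/ 81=-17.28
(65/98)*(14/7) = 65/49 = 1.33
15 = 15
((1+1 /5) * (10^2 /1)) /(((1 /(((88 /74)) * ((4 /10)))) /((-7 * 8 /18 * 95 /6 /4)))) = -234080 /333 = -702.94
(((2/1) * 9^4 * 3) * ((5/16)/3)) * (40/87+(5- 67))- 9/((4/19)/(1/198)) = -644006441/2552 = -252353.62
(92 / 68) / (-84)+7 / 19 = 9559 / 27132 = 0.35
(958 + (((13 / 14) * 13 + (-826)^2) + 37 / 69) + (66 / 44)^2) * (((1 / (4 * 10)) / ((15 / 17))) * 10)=22440625481 / 115920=193587.18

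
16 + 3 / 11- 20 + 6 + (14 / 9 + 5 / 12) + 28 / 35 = 9989 / 1980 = 5.04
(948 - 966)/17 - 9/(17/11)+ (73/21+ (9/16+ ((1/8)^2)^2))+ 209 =301456997/1462272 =206.16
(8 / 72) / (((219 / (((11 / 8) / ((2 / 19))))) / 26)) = 2717 / 15768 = 0.17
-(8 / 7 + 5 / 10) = -23 / 14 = -1.64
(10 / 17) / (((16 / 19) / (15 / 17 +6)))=11115 / 2312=4.81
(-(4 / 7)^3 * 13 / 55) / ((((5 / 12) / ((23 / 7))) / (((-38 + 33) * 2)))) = 459264 / 132055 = 3.48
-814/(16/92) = -9361/2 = -4680.50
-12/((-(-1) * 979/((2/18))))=-4/2937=-0.00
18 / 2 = 9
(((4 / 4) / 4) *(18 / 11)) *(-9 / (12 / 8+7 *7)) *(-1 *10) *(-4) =-3240 / 1111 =-2.92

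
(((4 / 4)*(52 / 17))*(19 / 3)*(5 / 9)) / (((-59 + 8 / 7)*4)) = -1729 / 37179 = -0.05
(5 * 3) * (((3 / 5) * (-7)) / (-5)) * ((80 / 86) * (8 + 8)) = 8064 / 43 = 187.53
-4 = -4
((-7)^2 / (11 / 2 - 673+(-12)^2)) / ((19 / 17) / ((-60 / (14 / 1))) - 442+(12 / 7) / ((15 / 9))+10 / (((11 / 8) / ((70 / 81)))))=34636140 / 160948365947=0.00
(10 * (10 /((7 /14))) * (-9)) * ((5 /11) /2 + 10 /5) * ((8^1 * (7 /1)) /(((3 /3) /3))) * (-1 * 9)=6061745.45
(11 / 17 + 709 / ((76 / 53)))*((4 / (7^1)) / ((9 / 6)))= 426430 / 2261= 188.60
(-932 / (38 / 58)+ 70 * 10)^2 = 188457984 / 361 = 522044.28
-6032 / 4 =-1508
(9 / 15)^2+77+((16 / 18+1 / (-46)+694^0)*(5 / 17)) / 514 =6996403513 / 90438300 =77.36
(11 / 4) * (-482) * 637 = -1688687 / 2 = -844343.50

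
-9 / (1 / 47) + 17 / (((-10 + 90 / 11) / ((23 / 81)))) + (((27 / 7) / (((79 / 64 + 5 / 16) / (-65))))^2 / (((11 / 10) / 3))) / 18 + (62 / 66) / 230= 8637742751389 / 2430059940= 3554.54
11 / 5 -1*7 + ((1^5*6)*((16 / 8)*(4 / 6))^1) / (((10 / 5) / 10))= 176 / 5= 35.20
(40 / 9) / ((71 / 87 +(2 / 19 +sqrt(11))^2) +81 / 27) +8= 1077597368960 / 129824498607 - 184589408 * sqrt(11) / 43274832869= 8.29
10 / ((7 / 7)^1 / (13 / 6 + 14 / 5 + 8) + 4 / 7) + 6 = 18913 / 883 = 21.42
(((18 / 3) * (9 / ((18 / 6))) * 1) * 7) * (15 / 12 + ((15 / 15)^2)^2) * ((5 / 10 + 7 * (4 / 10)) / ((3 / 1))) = 311.85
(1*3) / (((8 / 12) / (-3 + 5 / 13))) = -153 / 13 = -11.77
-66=-66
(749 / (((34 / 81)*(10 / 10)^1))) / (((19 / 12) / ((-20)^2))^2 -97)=-698906880000 / 37992953863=-18.40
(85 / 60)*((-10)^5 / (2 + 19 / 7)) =-30050.51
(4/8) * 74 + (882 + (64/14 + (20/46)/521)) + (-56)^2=340520981/83881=4059.57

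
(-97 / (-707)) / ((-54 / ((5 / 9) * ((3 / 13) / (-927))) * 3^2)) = 485 / 12422243106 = 0.00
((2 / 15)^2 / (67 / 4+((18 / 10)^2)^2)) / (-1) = -400 / 613071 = -0.00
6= 6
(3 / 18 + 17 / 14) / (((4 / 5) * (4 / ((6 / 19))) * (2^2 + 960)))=145 / 1025696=0.00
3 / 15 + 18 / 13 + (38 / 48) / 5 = 1.74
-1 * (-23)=23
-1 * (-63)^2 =-3969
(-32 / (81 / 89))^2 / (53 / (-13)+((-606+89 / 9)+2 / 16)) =-2.06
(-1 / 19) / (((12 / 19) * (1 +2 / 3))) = -1 / 20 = -0.05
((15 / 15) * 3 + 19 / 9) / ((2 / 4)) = 92 / 9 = 10.22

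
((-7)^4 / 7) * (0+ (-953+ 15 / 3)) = -325164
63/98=9/14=0.64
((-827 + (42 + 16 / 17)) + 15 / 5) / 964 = -6639 / 8194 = -0.81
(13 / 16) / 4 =13 / 64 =0.20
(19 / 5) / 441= 19 / 2205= 0.01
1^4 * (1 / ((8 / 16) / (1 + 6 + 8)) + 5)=35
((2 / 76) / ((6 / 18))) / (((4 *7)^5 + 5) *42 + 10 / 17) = 51 / 466951840616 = 0.00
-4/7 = -0.57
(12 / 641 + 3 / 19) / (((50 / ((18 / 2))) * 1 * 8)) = 19359 / 4871600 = 0.00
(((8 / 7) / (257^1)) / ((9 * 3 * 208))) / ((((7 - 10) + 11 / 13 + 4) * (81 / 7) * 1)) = 1 / 26978832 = 0.00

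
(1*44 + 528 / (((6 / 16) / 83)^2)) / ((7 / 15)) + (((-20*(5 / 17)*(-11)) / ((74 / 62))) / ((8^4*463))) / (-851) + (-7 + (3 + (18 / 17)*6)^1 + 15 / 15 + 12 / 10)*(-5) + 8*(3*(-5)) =14066354691368084147 / 253782197248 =55426877.24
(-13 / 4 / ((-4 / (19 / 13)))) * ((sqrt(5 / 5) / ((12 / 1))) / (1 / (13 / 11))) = 247 / 2112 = 0.12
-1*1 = -1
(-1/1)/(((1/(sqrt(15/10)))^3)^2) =-27/8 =-3.38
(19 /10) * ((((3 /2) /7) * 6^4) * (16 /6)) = 49248 /35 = 1407.09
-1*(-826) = 826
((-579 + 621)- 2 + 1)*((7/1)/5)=287/5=57.40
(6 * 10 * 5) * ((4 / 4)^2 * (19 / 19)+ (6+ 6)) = 3900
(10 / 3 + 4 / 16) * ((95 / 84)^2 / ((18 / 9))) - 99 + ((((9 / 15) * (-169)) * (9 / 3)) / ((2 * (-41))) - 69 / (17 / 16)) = -157.94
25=25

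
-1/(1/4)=-4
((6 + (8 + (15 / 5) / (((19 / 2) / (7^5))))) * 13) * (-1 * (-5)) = 6572020 / 19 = 345895.79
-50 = -50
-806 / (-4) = 403 / 2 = 201.50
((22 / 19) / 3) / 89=22 / 5073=0.00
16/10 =8/5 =1.60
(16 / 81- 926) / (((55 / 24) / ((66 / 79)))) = -239968 / 711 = -337.51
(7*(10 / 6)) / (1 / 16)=560 / 3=186.67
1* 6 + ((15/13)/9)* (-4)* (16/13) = 2722/507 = 5.37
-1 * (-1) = 1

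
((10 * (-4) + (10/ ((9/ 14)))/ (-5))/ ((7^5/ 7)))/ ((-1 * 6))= 194/ 64827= 0.00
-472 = -472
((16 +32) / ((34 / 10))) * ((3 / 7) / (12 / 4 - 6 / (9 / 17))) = -432 / 595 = -0.73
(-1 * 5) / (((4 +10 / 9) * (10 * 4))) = -9 / 368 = -0.02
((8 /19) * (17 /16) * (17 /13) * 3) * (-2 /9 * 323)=-4913 /39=-125.97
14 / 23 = 0.61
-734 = -734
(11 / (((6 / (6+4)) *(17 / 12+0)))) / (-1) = -220 / 17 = -12.94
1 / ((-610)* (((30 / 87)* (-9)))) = 29 / 54900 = 0.00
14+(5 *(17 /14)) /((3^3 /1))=5377 /378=14.22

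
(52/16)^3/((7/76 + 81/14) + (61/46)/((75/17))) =504046725/90718672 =5.56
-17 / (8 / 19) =-323 / 8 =-40.38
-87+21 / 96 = -2777 / 32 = -86.78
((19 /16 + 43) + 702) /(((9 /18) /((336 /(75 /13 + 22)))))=6518694 /361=18057.32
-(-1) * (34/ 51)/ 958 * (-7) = -7/ 1437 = -0.00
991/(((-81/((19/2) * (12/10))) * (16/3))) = -18829/720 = -26.15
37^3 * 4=202612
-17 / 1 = -17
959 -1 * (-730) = 1689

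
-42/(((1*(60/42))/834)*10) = -2451.96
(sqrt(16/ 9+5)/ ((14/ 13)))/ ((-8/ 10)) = -65 * sqrt(61)/ 168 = -3.02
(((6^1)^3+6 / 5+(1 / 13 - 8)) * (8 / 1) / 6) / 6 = 27206 / 585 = 46.51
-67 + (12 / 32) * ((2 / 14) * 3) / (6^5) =-3241727 / 48384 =-67.00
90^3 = 729000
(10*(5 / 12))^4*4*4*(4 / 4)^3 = 390625 / 81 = 4822.53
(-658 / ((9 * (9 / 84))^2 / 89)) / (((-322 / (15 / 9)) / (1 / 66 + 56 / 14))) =2172650200 / 1659933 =1308.88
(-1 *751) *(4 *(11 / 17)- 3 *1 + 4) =-2694.76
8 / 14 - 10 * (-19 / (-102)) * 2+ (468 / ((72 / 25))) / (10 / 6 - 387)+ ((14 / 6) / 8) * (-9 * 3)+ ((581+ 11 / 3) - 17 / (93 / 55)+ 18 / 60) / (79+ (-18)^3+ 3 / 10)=-500056777471 / 43292289012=-11.55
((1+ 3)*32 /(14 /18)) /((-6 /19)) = -521.14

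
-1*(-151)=151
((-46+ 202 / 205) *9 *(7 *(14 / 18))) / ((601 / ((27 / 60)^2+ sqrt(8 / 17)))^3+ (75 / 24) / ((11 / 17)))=-6702842546201669382956908544000 *sqrt(34) / 9446100402616114882511038743346724547 - 3529483266492155322260137615939936 / 1180762550327014360313879842918340568375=-0.00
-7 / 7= -1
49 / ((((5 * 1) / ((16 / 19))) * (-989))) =-784 / 93955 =-0.01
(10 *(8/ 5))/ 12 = 4/ 3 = 1.33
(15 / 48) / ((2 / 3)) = 15 / 32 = 0.47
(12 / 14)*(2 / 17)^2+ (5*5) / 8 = 50767 / 16184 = 3.14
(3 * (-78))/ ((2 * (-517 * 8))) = 0.03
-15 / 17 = -0.88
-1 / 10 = -0.10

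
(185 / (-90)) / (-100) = 0.02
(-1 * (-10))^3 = 1000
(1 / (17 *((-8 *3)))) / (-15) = 1 / 6120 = 0.00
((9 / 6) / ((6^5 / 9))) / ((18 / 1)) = 1 / 10368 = 0.00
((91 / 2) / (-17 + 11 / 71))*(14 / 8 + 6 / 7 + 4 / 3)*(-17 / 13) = 399517 / 28704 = 13.92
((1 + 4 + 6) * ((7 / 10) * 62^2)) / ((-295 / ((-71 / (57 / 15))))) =10507574 / 5605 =1874.68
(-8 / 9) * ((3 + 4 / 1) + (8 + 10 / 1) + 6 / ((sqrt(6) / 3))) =-200 / 9 - 8 * sqrt(6) / 3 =-28.75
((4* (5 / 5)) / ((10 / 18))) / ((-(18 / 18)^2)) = -36 / 5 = -7.20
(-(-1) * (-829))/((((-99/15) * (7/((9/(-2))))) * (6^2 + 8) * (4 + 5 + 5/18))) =-111915/565796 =-0.20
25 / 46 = 0.54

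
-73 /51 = -1.43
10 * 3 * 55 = 1650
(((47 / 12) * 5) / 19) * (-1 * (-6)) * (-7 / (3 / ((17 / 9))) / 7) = -3995 / 1026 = -3.89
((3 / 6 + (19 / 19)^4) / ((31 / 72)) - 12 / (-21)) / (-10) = -88 / 217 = -0.41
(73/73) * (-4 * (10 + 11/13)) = -43.38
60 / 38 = 30 / 19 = 1.58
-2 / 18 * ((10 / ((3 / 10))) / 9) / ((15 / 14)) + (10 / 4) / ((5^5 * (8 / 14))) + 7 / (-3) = -9899897 / 3645000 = -2.72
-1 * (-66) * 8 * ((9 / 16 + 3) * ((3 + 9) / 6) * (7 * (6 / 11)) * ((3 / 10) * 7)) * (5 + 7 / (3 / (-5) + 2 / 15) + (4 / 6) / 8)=-2991303 / 10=-299130.30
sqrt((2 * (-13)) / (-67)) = sqrt(1742) / 67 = 0.62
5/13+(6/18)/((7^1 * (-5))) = 512/1365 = 0.38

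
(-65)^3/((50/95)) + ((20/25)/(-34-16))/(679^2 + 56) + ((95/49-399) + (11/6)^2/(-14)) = -1685444917287737/3227679000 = -522184.80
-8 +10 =2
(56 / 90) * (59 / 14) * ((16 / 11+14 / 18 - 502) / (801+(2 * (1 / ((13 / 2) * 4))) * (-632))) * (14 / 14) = -75897718 / 43574355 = -1.74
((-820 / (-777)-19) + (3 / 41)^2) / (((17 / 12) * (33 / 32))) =-12.28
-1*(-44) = 44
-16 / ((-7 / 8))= 128 / 7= 18.29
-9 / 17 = -0.53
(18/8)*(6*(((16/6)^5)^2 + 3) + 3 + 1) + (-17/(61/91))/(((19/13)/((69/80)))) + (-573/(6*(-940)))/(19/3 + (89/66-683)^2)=4736099803374754664465237/19290285855167580720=245517.35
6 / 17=0.35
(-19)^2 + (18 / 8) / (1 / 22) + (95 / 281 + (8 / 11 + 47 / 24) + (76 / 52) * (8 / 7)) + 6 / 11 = 415.74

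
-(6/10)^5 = -243/3125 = -0.08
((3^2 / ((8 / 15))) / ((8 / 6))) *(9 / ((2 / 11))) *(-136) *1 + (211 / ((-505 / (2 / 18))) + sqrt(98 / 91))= -85200.88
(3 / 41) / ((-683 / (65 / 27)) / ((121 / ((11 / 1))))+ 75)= 715 / 480848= 0.00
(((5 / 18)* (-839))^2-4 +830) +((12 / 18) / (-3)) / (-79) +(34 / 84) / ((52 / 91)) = 2822808947 / 51192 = 55141.60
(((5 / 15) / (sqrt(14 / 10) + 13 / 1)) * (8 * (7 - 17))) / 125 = -104 / 6285 + 8 * sqrt(35) / 31425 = -0.02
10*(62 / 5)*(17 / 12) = 527 / 3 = 175.67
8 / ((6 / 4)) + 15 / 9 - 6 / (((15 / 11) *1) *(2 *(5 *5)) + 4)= 2746 / 397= 6.92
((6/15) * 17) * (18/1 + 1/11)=6766/55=123.02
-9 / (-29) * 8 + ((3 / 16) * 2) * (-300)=-6381 / 58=-110.02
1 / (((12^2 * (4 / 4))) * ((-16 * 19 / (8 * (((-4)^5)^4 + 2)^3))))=-18461499941557908719743167075946041 / 76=-242914472915235641049252200000000.00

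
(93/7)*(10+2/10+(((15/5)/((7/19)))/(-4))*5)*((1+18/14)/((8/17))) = 4743/3430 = 1.38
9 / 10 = 0.90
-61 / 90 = -0.68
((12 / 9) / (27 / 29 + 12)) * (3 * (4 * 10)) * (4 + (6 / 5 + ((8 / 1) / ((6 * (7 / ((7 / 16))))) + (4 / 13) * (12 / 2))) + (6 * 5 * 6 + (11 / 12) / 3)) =101754736 / 43875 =2319.20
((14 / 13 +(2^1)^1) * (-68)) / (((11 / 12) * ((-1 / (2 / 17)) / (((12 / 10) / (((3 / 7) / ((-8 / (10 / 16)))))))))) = -688128 / 715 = -962.42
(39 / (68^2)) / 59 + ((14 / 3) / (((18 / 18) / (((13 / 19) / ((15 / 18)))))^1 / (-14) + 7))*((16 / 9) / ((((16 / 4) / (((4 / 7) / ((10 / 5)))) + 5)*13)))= 1761446233 / 352172445264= 0.01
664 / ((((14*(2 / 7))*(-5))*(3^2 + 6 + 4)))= -166 / 95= -1.75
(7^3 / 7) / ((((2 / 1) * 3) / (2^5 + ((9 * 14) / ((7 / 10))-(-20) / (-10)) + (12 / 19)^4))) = 223669859 / 130321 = 1716.30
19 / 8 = 2.38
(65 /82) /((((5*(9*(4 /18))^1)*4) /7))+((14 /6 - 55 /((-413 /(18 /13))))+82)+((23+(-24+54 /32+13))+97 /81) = 14198953631 /142643592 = 99.54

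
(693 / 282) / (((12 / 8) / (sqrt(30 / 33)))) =7 * sqrt(110) / 47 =1.56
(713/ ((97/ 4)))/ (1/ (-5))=-14260/ 97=-147.01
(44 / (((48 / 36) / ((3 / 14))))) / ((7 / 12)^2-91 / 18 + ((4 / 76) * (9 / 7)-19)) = -135432 / 452899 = -0.30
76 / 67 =1.13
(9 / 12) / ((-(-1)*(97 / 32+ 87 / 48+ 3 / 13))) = 312 / 2111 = 0.15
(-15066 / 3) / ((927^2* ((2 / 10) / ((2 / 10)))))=-62 / 10609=-0.01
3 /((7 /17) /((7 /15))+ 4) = 51 /83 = 0.61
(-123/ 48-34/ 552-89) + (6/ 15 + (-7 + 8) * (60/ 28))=-3442099/ 38640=-89.08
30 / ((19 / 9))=270 / 19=14.21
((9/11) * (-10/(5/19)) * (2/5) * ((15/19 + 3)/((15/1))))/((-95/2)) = 1728/26125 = 0.07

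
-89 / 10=-8.90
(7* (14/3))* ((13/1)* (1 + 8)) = 3822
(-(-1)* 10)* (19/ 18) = 95/ 9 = 10.56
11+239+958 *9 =8872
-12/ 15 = -4/ 5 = -0.80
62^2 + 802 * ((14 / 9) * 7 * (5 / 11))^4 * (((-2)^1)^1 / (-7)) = 13578882826244 / 96059601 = 141358.93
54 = 54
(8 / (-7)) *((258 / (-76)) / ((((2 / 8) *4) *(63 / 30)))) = 1720 / 931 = 1.85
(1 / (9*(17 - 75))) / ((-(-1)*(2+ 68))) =-1 / 36540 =-0.00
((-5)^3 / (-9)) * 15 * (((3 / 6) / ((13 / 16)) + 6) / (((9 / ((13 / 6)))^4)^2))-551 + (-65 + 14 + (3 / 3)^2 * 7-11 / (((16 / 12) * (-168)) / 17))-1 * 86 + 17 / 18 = -515632603660921547 / 759170594060928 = -679.21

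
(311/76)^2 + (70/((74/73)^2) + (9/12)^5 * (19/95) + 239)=819614999987/2530350080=323.91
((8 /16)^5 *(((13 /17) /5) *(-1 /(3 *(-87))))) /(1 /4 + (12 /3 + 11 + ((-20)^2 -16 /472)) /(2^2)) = 0.00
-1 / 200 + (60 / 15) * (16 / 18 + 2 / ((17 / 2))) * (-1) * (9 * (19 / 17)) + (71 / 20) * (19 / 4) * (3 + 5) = 89.66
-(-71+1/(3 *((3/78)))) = 187/3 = 62.33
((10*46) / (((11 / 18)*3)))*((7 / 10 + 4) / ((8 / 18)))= 29187 / 11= 2653.36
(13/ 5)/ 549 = 13/ 2745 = 0.00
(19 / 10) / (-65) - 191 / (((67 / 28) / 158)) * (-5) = 2746196727 / 43550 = 63058.48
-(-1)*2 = 2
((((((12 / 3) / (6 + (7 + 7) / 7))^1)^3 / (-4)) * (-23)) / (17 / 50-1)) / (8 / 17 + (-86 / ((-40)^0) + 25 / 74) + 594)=-361675 / 168981384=-0.00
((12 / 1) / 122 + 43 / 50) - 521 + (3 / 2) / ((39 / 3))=-10307538 / 19825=-519.93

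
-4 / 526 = -2 / 263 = -0.01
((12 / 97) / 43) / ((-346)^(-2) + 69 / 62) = 44534352 / 17227201843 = 0.00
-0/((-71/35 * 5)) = 0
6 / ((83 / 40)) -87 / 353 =77499 / 29299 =2.65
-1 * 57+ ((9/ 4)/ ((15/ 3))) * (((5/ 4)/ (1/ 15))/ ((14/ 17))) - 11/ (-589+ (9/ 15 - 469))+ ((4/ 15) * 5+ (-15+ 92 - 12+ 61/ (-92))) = 1546573261/ 81715872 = 18.93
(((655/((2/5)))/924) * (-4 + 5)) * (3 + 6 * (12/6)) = 16375/616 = 26.58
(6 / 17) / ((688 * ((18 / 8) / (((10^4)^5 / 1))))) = 50000000000000000000 / 2193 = 22799817601459188.33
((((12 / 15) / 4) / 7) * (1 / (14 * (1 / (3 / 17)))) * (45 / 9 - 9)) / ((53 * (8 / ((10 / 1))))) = -3 / 88298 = -0.00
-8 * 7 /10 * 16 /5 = -448 /25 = -17.92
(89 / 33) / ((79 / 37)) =3293 / 2607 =1.26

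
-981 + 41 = -940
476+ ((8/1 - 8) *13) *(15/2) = 476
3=3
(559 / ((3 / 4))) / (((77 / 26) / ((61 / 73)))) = 3546296 / 16863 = 210.30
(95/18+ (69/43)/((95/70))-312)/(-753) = 4493269/11073618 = 0.41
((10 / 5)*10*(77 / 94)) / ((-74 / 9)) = -3465 / 1739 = -1.99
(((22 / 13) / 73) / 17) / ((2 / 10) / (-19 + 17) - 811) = -220 / 130854763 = -0.00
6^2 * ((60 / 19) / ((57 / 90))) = 64800 / 361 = 179.50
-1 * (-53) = 53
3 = 3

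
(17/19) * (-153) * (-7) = 18207/19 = 958.26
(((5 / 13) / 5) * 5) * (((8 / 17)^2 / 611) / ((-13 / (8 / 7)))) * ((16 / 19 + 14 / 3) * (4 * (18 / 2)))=-9646080 / 3968966183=-0.00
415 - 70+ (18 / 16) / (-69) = 63477 / 184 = 344.98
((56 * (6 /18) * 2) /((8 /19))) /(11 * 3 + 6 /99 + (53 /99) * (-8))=114 /37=3.08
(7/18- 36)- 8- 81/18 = -433/9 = -48.11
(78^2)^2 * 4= 148060224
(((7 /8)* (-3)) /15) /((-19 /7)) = 49 /760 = 0.06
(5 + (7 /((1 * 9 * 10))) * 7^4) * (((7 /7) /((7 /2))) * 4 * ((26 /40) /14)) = 224341 /22050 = 10.17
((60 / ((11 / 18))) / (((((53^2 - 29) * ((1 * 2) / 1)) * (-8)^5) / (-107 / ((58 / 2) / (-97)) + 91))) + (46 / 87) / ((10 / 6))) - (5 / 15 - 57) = 620964923023 / 10897244160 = 56.98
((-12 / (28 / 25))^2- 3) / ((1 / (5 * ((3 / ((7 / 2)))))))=164340 / 343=479.13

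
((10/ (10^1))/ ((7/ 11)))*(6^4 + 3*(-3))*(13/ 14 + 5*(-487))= -4922735.60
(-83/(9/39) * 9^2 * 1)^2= 848731689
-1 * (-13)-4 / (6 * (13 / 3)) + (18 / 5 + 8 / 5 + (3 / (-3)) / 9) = 10492 / 585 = 17.94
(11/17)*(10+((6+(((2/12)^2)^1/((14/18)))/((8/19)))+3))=47025/3808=12.35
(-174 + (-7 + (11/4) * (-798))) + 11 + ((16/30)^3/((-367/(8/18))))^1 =-52717122721/22295250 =-2364.50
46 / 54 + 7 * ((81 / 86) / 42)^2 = 4782707 / 5591376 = 0.86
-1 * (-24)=24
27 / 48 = 9 / 16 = 0.56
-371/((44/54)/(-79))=791343/22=35970.14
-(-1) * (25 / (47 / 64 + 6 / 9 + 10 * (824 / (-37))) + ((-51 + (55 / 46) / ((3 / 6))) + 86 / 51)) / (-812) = 21684548720 / 374353309113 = 0.06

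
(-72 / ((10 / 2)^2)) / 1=-72 / 25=-2.88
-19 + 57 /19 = -16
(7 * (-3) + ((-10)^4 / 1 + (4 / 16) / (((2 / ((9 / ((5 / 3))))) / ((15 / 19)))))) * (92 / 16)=34888447 / 608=57382.31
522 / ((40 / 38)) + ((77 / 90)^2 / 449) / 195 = 351690054379 / 709195500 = 495.90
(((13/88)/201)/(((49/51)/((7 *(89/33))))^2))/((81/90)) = 148795985/471924684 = 0.32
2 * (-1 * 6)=-12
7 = 7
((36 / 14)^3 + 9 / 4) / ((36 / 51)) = 149685 / 5488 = 27.27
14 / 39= 0.36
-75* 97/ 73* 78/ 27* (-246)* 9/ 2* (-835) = -19426650750/ 73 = -266118503.42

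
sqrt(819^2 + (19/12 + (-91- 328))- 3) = 818.74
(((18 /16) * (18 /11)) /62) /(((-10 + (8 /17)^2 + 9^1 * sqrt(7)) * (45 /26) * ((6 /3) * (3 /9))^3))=5308641 /4419823760 + 9771957 * sqrt(7) /8839647520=0.00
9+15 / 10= 21 / 2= 10.50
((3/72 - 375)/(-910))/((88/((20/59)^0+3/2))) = 8999/768768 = 0.01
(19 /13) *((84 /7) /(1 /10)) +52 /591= 1348156 /7683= 175.47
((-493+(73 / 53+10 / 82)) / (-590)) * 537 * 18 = 5161793823 / 641035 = 8052.28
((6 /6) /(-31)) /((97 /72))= -72 /3007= -0.02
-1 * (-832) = 832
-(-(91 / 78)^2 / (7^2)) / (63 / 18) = 1 / 126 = 0.01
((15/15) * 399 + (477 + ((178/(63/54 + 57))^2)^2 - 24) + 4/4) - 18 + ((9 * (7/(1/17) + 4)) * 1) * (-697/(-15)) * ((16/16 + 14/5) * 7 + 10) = 698593819981839994/370887090025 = 1883575.46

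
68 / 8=17 / 2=8.50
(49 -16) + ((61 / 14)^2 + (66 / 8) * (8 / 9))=34879 / 588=59.32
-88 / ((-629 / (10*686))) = 603680 / 629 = 959.75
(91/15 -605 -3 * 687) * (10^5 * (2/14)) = -797980000/21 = -37999047.62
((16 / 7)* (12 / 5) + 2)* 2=524 / 35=14.97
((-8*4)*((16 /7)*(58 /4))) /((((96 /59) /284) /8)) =-31099136 /21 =-1480911.24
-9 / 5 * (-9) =81 / 5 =16.20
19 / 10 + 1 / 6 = 31 / 15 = 2.07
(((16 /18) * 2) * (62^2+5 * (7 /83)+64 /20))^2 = 652710932011264 /13950225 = 46788559.47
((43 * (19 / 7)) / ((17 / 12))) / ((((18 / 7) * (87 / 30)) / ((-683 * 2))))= -22320440 / 1479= -15091.58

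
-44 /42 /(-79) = 0.01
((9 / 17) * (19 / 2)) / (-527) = -171 / 17918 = -0.01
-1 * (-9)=9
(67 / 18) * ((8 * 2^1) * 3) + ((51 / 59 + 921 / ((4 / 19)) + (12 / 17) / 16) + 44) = 27672721 / 6018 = 4598.33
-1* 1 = -1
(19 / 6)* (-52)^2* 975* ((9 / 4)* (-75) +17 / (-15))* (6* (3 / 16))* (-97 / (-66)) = -206360903515 / 88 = -2345010267.22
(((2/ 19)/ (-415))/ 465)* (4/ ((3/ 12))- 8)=-16/ 3666525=-0.00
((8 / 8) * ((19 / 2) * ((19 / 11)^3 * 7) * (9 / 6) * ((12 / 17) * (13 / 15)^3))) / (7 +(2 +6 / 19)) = 38079926521 / 1501867125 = 25.36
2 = 2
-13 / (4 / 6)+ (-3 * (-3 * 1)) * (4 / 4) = -21 / 2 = -10.50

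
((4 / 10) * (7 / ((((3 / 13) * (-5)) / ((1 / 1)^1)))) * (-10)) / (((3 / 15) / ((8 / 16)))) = 182 / 3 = 60.67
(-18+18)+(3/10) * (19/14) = 57/140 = 0.41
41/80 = 0.51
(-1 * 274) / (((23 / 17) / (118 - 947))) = 3861482 / 23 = 167890.52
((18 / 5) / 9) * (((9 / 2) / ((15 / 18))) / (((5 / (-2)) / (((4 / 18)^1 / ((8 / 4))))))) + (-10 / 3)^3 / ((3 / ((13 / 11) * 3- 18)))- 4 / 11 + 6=6830686 / 37125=183.99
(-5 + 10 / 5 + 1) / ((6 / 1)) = -1 / 3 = -0.33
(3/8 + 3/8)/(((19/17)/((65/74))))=3315/5624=0.59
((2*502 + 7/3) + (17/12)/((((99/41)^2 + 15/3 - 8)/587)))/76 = 74232307/4339296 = 17.11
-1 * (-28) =28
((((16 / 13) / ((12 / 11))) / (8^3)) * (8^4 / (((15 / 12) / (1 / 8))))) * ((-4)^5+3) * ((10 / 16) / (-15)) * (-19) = -426778 / 585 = -729.54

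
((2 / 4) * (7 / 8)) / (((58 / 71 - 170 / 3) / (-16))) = 1491 / 11896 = 0.13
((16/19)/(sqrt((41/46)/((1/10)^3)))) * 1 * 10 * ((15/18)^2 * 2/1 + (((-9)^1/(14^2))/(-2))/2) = 241 * sqrt(4715)/41895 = 0.39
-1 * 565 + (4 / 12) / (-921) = -1561096 / 2763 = -565.00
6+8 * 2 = 22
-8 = -8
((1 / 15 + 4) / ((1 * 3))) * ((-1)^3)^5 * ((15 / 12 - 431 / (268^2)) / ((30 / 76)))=-4.27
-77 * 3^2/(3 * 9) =-77/3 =-25.67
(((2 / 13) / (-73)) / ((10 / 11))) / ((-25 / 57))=627 / 118625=0.01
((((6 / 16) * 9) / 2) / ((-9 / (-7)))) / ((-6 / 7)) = -49 / 32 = -1.53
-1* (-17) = 17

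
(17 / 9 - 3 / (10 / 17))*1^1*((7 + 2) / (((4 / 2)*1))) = -289 / 20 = -14.45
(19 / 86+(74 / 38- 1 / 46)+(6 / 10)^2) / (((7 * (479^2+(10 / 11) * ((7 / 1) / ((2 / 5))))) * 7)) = 264341 / 1185724314150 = 0.00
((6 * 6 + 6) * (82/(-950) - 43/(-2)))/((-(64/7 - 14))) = 2990421/16150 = 185.17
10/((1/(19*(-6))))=-1140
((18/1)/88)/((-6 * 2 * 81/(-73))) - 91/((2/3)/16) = -10378295/4752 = -2183.98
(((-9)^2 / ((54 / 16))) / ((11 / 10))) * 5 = 1200 / 11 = 109.09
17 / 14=1.21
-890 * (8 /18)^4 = -227840 /6561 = -34.73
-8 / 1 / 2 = -4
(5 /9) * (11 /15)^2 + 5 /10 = 0.80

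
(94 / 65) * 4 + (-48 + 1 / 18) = -49327 / 1170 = -42.16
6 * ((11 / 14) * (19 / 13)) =627 / 91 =6.89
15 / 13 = 1.15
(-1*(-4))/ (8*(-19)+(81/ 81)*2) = -2/ 75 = -0.03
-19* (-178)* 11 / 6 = 18601 / 3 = 6200.33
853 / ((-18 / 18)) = -853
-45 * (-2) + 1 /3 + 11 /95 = 25778 /285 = 90.45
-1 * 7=-7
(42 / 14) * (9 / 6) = 9 / 2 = 4.50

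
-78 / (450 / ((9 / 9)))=-13 / 75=-0.17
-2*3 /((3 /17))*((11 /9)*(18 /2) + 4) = -510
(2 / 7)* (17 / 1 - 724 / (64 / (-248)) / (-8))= -5339 / 56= -95.34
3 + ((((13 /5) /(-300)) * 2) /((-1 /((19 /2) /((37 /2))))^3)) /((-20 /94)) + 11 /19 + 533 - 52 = 484.57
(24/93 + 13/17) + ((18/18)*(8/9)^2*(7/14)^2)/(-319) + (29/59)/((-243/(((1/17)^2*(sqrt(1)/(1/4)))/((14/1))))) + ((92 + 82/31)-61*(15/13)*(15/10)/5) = 555953872519555/7457270434614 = 74.55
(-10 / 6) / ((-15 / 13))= 13 / 9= 1.44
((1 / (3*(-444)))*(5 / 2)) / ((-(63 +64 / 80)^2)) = 125 / 271091304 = 0.00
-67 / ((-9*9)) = 67 / 81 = 0.83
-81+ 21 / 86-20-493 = -51063 / 86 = -593.76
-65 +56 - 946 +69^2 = 3806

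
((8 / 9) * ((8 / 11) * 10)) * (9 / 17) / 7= 0.49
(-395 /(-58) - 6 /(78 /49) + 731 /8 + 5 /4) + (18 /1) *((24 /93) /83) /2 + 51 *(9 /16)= 1930444177 /15520336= 124.38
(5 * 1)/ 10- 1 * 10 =-9.50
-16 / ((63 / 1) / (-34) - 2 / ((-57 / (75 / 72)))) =186048 / 21121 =8.81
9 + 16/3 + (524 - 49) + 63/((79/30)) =121642/237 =513.26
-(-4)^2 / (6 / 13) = -104 / 3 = -34.67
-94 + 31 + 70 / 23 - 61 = -2782 / 23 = -120.96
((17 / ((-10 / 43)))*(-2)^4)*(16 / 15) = -93568 / 75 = -1247.57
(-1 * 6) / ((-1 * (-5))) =-1.20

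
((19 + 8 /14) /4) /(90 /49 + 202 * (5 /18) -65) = -0.69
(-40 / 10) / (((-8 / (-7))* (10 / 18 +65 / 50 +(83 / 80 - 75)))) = 2520 / 51917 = 0.05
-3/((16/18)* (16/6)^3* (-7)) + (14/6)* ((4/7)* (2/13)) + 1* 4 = 4730639/1118208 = 4.23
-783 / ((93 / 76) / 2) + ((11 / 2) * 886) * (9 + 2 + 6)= 2528399 / 31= 81561.26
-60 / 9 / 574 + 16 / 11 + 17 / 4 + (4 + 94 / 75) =10367207 / 947100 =10.95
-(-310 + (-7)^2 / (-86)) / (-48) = -8903 / 1376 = -6.47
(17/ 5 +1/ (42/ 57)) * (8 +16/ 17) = 25308/ 595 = 42.53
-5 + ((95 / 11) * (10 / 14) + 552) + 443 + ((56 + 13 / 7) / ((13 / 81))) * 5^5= 1128669040 / 1001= 1127541.50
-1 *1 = -1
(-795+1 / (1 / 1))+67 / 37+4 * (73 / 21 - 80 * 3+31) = -1254299 / 777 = -1614.28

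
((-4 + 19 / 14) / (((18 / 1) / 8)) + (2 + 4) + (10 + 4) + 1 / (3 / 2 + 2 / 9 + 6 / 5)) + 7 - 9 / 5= 2018734 / 82845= 24.37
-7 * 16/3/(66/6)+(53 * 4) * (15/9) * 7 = 2469.94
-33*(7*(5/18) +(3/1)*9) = -5731/6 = -955.17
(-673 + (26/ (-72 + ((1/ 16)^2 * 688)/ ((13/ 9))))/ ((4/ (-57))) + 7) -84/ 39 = -41906074/ 63219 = -662.87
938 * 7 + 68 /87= 571310 /87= 6566.78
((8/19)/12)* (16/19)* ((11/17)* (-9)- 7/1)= -6976/18411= -0.38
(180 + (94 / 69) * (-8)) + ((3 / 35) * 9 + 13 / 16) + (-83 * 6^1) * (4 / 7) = -628651 / 5520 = -113.89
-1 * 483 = -483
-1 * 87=-87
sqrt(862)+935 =964.36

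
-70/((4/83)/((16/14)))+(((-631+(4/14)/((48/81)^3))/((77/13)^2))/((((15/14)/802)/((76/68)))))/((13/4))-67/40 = -1215602804539/193522560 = -6281.45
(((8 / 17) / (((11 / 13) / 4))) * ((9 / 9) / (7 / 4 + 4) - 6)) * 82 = -1062.78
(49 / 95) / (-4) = -49 / 380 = -0.13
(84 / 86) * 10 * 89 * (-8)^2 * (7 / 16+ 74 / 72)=10516240 / 129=81521.24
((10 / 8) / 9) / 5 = 1 / 36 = 0.03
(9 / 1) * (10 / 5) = 18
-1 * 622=-622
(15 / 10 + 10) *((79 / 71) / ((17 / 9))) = 16353 / 2414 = 6.77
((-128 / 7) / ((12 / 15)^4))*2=-625 / 7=-89.29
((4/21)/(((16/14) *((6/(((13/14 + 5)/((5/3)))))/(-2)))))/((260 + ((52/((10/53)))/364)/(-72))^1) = -996/1310347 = -0.00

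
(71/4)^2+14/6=15235/48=317.40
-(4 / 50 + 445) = -11127 / 25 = -445.08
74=74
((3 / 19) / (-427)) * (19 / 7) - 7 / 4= -20935 / 11956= -1.75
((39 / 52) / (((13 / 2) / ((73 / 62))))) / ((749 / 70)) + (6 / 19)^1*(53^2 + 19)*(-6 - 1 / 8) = -8963024013 / 1638598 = -5469.93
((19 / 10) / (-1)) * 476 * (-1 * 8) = 36176 / 5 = 7235.20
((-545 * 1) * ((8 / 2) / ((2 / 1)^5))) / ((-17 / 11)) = 5995 / 136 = 44.08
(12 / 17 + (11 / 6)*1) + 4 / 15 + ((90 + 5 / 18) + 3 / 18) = 142673 / 1530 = 93.25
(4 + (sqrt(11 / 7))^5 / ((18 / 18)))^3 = 117102227*sqrt(77) / 5764801 + 3008260 / 16807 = 357.24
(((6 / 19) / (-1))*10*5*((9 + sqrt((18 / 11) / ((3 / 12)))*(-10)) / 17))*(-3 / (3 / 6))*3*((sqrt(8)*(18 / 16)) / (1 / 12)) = -10586.72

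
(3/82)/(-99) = -1/2706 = -0.00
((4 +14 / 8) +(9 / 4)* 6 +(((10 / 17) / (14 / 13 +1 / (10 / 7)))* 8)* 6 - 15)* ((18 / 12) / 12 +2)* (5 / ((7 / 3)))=1581795 / 17248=91.71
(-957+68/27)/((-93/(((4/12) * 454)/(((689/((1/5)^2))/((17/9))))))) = 198900578/1167803325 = 0.17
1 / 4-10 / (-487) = 527 / 1948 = 0.27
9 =9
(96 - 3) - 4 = 89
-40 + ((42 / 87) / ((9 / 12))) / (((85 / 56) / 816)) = 44376 / 145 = 306.04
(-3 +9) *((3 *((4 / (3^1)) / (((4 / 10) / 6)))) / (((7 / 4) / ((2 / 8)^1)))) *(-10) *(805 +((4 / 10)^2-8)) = -409968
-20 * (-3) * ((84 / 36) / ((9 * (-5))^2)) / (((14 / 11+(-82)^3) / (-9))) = 154 / 136463265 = 0.00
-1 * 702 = -702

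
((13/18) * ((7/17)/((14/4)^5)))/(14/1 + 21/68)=832/21025557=0.00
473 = 473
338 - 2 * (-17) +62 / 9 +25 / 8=382.01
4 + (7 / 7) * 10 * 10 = 104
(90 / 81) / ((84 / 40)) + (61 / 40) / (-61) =3811 / 7560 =0.50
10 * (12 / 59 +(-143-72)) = -126730 / 59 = -2147.97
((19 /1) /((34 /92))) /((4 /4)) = 874 /17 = 51.41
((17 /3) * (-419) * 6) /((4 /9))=-64107 /2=-32053.50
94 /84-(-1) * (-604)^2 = 15322319 /42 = 364817.12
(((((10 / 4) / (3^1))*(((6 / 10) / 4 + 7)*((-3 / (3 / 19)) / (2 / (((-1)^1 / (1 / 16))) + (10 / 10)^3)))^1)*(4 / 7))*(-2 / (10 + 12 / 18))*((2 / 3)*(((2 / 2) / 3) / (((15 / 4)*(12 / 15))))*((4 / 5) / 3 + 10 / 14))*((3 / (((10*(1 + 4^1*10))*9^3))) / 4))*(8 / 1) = 279851 / 13840101450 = 0.00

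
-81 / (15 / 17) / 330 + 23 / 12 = 5407 / 3300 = 1.64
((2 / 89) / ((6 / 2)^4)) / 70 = 1 / 252315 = 0.00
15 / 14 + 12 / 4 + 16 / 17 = 1193 / 238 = 5.01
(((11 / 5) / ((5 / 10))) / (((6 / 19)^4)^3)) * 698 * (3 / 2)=8496915974294992079 / 1813985280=4684115173.36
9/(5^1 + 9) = 9/14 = 0.64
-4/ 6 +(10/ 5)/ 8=-5/ 12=-0.42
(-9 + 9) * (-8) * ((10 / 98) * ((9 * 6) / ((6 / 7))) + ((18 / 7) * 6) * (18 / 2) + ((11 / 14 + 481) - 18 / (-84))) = 0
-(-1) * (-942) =-942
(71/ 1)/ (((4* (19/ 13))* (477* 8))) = 923/ 290016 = 0.00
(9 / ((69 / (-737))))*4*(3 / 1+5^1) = -3076.17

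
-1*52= -52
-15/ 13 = -1.15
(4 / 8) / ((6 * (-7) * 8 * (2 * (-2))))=1 / 2688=0.00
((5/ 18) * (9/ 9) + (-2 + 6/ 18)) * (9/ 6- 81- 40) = 5975/ 36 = 165.97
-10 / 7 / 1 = -10 / 7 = -1.43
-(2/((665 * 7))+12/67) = -55994/311885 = -0.18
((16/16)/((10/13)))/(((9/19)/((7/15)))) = 1729/1350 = 1.28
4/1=4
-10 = -10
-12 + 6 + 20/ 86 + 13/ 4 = -433/ 172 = -2.52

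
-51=-51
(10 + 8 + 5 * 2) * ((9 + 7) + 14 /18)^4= 14556796828 /6561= 2218685.69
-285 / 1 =-285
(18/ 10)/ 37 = 9/ 185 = 0.05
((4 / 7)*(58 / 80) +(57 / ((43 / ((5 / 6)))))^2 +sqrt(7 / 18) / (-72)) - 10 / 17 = 4604389 / 4400620 - sqrt(14) / 432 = 1.04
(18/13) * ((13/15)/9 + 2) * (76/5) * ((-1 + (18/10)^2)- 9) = -559208/1875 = -298.24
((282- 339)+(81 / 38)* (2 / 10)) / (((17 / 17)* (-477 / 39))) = 46579 / 10070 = 4.63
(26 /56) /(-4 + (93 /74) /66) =-5291 /45367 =-0.12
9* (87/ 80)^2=68121/ 6400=10.64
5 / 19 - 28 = -527 / 19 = -27.74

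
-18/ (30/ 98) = -294/ 5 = -58.80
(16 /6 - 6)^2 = 11.11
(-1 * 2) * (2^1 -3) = 2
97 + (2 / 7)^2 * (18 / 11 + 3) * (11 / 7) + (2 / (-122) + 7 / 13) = 26687677 / 271999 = 98.12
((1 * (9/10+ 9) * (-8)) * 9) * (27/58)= -48114/145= -331.82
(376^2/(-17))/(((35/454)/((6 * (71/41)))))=-27342683904/24395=-1120831.48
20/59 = 0.34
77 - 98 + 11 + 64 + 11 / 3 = 173 / 3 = 57.67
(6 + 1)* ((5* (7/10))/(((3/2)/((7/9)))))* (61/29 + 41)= 428750/783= 547.57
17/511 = 0.03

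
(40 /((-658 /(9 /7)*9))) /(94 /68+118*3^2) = -136 /16652993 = -0.00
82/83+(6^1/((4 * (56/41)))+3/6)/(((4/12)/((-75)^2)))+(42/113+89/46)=651679757213/24160304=26973.16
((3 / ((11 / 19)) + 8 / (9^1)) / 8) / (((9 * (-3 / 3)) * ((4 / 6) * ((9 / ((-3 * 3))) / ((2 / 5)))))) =601 / 11880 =0.05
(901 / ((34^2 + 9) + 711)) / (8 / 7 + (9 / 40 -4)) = -9010 / 49379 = -0.18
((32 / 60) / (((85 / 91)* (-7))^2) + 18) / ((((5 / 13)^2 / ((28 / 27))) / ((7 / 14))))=63.14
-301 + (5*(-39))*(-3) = 284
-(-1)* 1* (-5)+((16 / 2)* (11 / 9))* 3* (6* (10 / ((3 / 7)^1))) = 4101.67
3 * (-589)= -1767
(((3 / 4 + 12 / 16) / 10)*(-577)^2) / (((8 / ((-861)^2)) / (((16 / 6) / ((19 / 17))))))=4195723406553 / 380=11041377385.67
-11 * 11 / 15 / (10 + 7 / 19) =-2299 / 2955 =-0.78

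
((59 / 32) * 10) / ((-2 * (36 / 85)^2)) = -2131375 / 41472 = -51.39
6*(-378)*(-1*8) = 18144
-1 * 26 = -26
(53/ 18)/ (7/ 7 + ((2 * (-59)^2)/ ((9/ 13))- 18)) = 53/ 180706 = 0.00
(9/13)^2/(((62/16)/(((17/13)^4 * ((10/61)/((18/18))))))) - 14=-127243725386/9127495819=-13.94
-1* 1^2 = -1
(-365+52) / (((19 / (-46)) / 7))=100786 / 19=5304.53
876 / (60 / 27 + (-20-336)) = -1971 / 796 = -2.48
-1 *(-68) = 68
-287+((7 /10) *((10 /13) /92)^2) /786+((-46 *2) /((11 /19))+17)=-2652240155999 /6183688368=-428.91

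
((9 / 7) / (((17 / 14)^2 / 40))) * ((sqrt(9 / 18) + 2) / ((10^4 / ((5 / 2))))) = 63 * sqrt(2) / 14450 + 126 / 7225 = 0.02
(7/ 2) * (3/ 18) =7/ 12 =0.58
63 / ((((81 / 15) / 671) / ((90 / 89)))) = 704550 / 89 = 7916.29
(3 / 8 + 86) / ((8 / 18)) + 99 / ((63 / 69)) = 67821 / 224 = 302.77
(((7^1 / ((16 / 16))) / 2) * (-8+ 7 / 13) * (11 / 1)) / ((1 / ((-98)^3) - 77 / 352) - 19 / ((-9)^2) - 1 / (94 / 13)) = 53524615847472 / 110231310865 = 485.57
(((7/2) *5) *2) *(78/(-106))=-1365/53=-25.75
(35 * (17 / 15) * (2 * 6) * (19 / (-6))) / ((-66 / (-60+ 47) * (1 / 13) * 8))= -482.46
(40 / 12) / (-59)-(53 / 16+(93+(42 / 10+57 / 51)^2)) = -2550414253 / 20461200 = -124.65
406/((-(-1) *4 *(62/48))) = 2436/31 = 78.58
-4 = -4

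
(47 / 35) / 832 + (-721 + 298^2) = 2564977007 / 29120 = 88083.00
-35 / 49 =-5 / 7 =-0.71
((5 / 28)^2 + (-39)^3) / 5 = -46506071 / 3920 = -11863.79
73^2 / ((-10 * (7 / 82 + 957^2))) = -218489 / 375498125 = -0.00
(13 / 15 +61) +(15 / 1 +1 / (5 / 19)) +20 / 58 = 7048 / 87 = 81.01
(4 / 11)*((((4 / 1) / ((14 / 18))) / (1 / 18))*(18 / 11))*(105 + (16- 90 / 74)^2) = 20666461824 / 1159543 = 17822.94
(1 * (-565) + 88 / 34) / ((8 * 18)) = -3187 / 816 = -3.91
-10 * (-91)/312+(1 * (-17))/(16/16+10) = 181/132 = 1.37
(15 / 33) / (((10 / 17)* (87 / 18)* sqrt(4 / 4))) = 51 / 319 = 0.16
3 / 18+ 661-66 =595.17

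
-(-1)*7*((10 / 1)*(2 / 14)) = 10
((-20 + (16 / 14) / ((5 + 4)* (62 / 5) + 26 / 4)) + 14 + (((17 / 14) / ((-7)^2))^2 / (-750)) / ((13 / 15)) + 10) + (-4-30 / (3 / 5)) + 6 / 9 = -53454960327127 / 1083759058200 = -49.32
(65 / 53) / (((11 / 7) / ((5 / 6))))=2275 / 3498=0.65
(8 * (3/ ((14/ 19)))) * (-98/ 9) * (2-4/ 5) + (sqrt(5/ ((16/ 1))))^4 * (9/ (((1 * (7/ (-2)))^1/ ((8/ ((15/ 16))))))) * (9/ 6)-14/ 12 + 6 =-44518/ 105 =-423.98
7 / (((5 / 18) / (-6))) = -756 / 5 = -151.20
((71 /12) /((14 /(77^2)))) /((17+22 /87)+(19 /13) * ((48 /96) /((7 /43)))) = 158701543 /1377044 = 115.25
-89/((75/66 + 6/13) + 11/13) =-25454/699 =-36.41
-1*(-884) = 884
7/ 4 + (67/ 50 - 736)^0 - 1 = 7/ 4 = 1.75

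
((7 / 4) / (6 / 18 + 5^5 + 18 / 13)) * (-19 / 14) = -39 / 51344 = -0.00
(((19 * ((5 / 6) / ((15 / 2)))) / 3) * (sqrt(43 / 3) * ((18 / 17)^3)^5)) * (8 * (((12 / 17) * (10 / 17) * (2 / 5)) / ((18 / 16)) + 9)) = 33469778694859974770688 * sqrt(129) / 827240261886336764177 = 459.53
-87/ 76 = -1.14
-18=-18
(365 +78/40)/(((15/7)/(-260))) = -667849/15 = -44523.27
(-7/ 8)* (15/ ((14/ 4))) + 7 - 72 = -275/ 4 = -68.75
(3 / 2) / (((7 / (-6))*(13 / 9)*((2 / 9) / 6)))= -2187 / 91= -24.03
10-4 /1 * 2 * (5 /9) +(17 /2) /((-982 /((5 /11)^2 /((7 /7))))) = 11878375 /2138796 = 5.55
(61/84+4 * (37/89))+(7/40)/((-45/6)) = 2.37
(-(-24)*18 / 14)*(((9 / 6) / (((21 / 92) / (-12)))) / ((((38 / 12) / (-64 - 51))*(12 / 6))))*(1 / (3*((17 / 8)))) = 109693440 / 15827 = 6930.78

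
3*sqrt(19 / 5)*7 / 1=21*sqrt(95) / 5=40.94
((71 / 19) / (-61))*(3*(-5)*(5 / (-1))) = -5325 / 1159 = -4.59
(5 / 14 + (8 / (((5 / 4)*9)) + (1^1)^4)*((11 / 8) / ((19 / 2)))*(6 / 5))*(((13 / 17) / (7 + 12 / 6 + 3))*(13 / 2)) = 1103063 / 4069800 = 0.27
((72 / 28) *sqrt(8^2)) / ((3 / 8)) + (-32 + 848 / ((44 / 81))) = 121964 / 77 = 1583.95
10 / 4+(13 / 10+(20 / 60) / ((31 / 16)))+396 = 185987 / 465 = 399.97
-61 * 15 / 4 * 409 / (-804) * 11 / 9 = 1372195 / 9648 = 142.23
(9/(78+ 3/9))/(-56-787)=-9/66035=-0.00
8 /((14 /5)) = 20 /7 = 2.86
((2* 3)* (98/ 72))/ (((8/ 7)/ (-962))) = -164983/ 24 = -6874.29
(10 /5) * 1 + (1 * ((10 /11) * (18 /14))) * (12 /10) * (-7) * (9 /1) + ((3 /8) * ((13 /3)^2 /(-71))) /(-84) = -135977341 /1574496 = -86.36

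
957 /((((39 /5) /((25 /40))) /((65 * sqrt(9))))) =119625 /8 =14953.12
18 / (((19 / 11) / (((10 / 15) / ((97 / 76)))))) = 528 / 97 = 5.44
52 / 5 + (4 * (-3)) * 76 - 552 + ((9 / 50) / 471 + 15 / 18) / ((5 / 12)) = -28487632 / 19625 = -1451.60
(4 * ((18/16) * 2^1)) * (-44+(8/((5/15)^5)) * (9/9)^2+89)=17901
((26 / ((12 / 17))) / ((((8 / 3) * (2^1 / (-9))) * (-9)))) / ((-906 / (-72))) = 0.55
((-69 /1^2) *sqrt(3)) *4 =-276 *sqrt(3) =-478.05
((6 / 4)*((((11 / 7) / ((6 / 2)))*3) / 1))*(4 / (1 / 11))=726 / 7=103.71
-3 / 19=-0.16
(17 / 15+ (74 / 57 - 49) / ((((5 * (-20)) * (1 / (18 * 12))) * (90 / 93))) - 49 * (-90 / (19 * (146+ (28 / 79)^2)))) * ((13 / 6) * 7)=1656.08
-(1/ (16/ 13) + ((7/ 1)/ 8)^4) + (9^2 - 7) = 297375/ 4096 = 72.60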